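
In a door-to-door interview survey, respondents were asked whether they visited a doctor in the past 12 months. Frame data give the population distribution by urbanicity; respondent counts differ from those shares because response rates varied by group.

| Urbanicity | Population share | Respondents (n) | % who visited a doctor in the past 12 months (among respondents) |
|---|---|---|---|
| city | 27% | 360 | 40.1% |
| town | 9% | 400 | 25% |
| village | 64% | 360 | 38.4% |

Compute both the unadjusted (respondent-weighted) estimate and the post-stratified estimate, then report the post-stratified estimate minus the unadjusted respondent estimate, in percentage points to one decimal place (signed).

+3.5 percentage points

Without adjustment, the pooled respondent share is:
  (360/1120)×40.1 + (400/1120)×25 + (360/1120)×38.4 = 34.1607%
Post-stratified estimate weights by population shares:
  0.27×40.1 + 0.09×25 + 0.64×38.4 = 37.653%
Difference = 37.653 − 34.1607 = 3.4923 pp.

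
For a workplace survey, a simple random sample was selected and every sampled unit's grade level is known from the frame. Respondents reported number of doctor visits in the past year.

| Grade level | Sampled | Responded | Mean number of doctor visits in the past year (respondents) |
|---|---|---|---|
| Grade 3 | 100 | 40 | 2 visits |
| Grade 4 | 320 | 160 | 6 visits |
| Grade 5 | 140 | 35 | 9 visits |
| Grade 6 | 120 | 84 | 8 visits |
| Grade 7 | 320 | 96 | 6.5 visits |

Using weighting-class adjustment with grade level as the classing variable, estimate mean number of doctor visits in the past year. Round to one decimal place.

Response rates by class: Grade 3 40/100 = 40%, Grade 4 160/320 = 50%, Grade 5 35/140 = 25%, Grade 6 84/120 = 70%, Grade 7 96/320 = 30%.
With weight = n_sampled/n_responded per class, the weighted class total is n_sampled:
  Grade 3: 100 × 2 = 200
  Grade 4: 320 × 6 = 1920
  Grade 5: 140 × 9 = 1260
  Grade 6: 120 × 8 = 960
  Grade 7: 320 × 6.5 = 2080
Adjusted estimate = 6420 / 1,000 = 6.42 → 6.4.

6.4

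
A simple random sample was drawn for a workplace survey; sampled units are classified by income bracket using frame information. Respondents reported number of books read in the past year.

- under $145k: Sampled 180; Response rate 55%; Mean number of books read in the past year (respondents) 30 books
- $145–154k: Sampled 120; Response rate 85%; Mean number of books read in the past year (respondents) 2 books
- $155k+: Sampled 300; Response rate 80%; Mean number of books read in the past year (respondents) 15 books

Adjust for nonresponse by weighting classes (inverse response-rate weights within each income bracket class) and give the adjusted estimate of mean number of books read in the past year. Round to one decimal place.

16.9

With weight = n_sampled/n_responded per class, the weighted class total is n_sampled:
  under $145k: 180 × 30 = 5400
  $145–154k: 120 × 2 = 240
  $155k+: 300 × 15 = 4500
Adjusted estimate = 10,140 / 600 = 16.9 → 16.9.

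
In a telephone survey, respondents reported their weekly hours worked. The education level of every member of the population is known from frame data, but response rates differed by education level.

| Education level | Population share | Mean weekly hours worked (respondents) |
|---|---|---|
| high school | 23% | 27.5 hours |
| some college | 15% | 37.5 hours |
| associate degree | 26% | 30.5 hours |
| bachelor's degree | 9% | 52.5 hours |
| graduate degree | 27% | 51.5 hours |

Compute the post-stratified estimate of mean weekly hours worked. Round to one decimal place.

Post-stratification weights by population share, not respondent share:
  high school: 0.23 × 27.5 = 6.325
  some college: 0.15 × 37.5 = 5.625
  associate degree: 0.26 × 30.5 = 7.93
  bachelor's degree: 0.09 × 52.5 = 4.725
  graduate degree: 0.27 × 51.5 = 13.905
Post-stratified estimate = 38.51 → 38.5.

38.5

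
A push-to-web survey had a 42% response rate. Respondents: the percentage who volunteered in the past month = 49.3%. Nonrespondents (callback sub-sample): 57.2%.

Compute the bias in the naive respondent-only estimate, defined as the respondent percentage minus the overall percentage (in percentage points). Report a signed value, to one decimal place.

Nonresponse fraction = 1 − 0.42 = 0.58.
Bias = (nonresponse fraction) × (respondent percentage − nonrespondent percentage)
     = 0.58 × (49.3 − 57.2) = 0.58 × -7.9 = -4.582.

-4.6 percentage points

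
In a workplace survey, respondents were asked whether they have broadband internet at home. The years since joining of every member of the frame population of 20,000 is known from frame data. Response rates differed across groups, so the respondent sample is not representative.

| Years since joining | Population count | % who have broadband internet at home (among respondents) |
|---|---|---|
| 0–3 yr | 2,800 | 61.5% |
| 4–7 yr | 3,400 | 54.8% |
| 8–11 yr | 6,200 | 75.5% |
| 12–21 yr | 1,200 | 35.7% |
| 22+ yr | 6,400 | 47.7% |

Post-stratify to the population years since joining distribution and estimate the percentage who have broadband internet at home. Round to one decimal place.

Reweight to the known years since joining distribution:
  0–3 yr: (2,800/20,000) × 61.5 = 8.61
  4–7 yr: (3,400/20,000) × 54.8 = 9.316
  8–11 yr: (6,200/20,000) × 75.5 = 23.405
  12–21 yr: (1,200/20,000) × 35.7 = 2.142
  22+ yr: (6,400/20,000) × 47.7 = 15.264
Post-stratified estimate = 58.737 → 58.7%.

58.7%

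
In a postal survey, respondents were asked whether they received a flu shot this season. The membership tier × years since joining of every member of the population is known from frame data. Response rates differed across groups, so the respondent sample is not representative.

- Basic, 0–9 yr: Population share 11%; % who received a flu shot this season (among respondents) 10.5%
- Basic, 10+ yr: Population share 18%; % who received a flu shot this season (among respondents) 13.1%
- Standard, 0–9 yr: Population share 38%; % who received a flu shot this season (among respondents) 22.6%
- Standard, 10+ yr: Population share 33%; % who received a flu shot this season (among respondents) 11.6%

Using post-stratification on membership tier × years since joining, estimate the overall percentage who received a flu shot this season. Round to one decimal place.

Reweight to the known membership tier × years since joining distribution:
  Basic, 0–9 yr: 0.11 × 10.5 = 1.155
  Basic, 10+ yr: 0.18 × 13.1 = 2.358
  Standard, 0–9 yr: 0.38 × 22.6 = 8.588
  Standard, 10+ yr: 0.33 × 11.6 = 3.828
Post-stratified estimate = 15.929 → 15.9%.

15.9%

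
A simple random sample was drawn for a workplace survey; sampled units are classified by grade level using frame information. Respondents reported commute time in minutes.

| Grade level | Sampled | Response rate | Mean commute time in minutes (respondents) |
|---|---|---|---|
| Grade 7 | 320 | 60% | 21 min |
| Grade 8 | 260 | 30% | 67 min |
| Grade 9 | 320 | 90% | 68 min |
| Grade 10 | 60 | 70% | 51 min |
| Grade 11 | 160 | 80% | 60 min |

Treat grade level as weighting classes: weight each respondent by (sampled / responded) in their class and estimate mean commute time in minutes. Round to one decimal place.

With weight = n_sampled/n_responded per class, the weighted class total is n_sampled:
  Grade 7: 320 × 21 = 6720
  Grade 8: 260 × 67 = 17,420
  Grade 9: 320 × 68 = 21,760
  Grade 10: 60 × 51 = 3060
  Grade 11: 160 × 60 = 9600
Adjusted estimate = 58,560 / 1,120 = 52.2857 → 52.3.

52.3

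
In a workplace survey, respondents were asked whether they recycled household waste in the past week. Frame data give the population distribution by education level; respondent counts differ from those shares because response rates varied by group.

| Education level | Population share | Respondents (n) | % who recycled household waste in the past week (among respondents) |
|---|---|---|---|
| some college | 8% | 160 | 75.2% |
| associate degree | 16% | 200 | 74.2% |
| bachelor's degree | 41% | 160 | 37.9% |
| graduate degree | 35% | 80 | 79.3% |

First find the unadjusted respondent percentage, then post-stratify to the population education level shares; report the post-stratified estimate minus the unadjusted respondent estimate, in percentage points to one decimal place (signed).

-4.3 percentage points

Naive respondent-only estimate (weights = respondent counts):
  (160/600)×75.2 + (200/600)×74.2 + (160/600)×37.9 + (80/600)×79.3 = 65.4667%
Reweighting by population education level shares:
  0.08×75.2 + 0.16×74.2 + 0.41×37.9 + 0.35×79.3 = 61.182%
Difference = 61.182 − 65.4667 = -4.2847 pp.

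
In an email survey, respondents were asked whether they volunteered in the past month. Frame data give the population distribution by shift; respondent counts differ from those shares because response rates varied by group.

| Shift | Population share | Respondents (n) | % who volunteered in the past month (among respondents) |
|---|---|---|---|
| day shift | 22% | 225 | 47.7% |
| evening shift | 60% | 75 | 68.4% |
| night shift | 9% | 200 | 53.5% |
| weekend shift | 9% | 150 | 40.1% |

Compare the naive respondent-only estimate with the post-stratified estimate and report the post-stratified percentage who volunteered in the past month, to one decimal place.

60.0%

Without adjustment, the pooled respondent share is:
  (225/650)×47.7 + (75/650)×68.4 + (200/650)×53.5 + (150/650)×40.1 = 50.1192%
Post-stratified estimate weights by population shares:
  0.22×47.7 + 0.6×68.4 + 0.09×53.5 + 0.09×40.1 = 59.958%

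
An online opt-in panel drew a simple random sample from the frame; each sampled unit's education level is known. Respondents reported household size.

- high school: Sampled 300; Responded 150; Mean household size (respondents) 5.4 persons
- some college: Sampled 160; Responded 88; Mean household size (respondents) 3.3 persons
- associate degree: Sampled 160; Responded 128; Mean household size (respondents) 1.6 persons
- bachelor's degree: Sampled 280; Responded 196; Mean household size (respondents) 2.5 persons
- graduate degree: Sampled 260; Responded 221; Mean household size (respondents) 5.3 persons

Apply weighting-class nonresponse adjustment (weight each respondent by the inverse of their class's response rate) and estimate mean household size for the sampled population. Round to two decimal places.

Response rates by class: high school 150/300 = 50%, some college 88/160 = 55%, associate degree 128/160 = 80%, bachelor's degree 196/280 = 70%, graduate degree 221/260 = 85%.
Weighting each respondent by the inverse class response rate inflates each class back to its sampled size, so the class weight is n_sampled:
  high school: 300 × 5.4 = 1620
  some college: 160 × 3.3 = 528
  associate degree: 160 × 1.6 = 256
  bachelor's degree: 280 × 2.5 = 700
  graduate degree: 260 × 5.3 = 1378
Adjusted estimate = 4482 / 1,160 = 3.86379 → 3.86.

3.86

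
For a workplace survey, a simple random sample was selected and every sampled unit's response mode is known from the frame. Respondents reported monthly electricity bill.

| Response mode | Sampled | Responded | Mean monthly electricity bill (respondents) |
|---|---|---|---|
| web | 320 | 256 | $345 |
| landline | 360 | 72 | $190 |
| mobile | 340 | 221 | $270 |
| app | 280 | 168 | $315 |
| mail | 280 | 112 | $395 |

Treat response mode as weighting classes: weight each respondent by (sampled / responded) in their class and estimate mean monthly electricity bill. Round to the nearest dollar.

Class response rates: web 256/320 = 80%, landline 72/360 = 20%, mobile 221/340 = 65%, app 168/280 = 60%, mail 112/280 = 40%.
With weight = n_sampled/n_responded per class, the weighted class total is n_sampled:
  web: 320 × 345 = 110,400
  landline: 360 × 190 = 68,400
  mobile: 340 × 270 = 91,800
  app: 280 × 315 = 88,200
  mail: 280 × 395 = 110,600
Adjusted estimate = 469,400 / 1,580 = 297.089 → $297.

$297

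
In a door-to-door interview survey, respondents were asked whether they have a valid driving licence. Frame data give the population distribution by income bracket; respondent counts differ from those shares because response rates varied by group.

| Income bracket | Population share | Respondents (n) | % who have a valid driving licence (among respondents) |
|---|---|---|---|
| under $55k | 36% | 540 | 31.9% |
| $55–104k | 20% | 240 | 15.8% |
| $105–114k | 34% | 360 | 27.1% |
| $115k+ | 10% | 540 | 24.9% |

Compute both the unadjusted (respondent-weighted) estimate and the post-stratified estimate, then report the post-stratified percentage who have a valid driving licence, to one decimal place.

Without adjustment, the pooled respondent share is:
  (540/1680)×31.9 + (240/1680)×15.8 + (360/1680)×27.1 + (540/1680)×24.9 = 26.3214%
Post-stratified estimate weights by population shares:
  0.36×31.9 + 0.2×15.8 + 0.34×27.1 + 0.1×24.9 = 26.348%

26.3%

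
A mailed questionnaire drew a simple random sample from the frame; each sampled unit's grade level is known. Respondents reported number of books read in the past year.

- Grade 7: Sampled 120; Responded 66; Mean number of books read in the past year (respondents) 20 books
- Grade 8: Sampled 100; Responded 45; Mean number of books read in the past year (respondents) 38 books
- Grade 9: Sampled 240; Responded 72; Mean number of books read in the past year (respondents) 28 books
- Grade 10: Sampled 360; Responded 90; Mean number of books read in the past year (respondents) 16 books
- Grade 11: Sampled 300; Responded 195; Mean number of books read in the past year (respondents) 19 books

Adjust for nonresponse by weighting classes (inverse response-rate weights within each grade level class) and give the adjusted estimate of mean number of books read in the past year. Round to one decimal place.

Class response rates: Grade 7 66/120 = 55%, Grade 8 45/100 = 45%, Grade 9 72/240 = 30%, Grade 10 90/360 = 25%, Grade 11 195/300 = 65%.
Each respondent's weight = sampled/responded in their class; summing within a class gives n_sampled, so:
  Grade 7: 120 × 20 = 2400
  Grade 8: 100 × 38 = 3800
  Grade 9: 240 × 28 = 6720
  Grade 10: 360 × 16 = 5760
  Grade 11: 300 × 19 = 5700
Adjusted estimate = 24,380 / 1,120 = 21.7679 → 21.8.

21.8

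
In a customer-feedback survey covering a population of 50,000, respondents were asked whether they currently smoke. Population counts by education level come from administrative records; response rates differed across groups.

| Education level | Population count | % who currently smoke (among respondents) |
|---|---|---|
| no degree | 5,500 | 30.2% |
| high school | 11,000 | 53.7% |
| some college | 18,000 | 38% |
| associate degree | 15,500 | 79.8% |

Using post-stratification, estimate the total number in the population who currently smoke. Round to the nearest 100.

Estimated count per cell = population count × respondent percentage:
  no degree: 5,500 × 30.2% = 1661
  high school: 11,000 × 53.7% = 5907
  some college: 18,000 × 38% = 6840
  associate degree: 15,500 × 79.8% = 12,369
Estimated total = 26,777 → 26,800.

26,800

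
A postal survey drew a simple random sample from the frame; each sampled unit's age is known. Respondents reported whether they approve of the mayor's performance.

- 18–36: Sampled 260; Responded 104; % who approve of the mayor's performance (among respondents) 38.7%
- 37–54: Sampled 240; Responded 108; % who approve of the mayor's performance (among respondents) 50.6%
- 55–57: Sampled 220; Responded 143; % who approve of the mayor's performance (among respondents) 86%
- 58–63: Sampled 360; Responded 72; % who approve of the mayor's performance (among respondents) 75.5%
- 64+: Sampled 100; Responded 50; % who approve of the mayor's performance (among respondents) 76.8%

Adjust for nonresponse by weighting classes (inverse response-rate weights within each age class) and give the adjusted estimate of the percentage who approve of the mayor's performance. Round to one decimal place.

64.4%

Response rates by class: 18–36 104/260 = 40%, 37–54 108/240 = 45%, 55–57 143/220 = 65%, 58–63 72/360 = 20%, 64+ 50/100 = 50%.
Weighting each respondent by the inverse class response rate inflates each class back to its sampled size, so the class weight is n_sampled:
  18–36: 260 × 38.7 = 10,062
  37–54: 240 × 50.6 = 12,144
  55–57: 220 × 86 = 18,920
  58–63: 360 × 75.5 = 27,180
  64+: 100 × 76.8 = 7680
Adjusted estimate = 75,986 / 1,180 = 64.3949 → 64.4%.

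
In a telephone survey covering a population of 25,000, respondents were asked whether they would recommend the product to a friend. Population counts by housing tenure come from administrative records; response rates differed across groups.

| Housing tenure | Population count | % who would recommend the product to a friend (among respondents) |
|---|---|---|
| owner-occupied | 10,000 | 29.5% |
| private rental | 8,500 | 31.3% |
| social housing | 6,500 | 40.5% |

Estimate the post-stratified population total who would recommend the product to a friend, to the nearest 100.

8,200

Apply each group's respondent rate to its population count:
  owner-occupied: 10,000 × 29.5% = 2950
  private rental: 8,500 × 31.3% = 2660.5
  social housing: 6,500 × 40.5% = 2632.5
Estimated total = 8243 → 8,200.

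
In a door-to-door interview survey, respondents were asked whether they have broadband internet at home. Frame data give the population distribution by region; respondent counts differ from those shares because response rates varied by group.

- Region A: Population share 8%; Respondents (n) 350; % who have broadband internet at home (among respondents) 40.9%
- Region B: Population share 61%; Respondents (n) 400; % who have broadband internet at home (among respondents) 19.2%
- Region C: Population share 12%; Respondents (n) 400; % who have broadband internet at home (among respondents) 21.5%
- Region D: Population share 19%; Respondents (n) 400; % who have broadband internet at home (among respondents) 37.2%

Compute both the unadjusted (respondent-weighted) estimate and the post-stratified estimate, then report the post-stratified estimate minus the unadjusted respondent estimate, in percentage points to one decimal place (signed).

-4.7 percentage points

Without adjustment, the pooled respondent share is:
  (350/1550)×40.9 + (400/1550)×19.2 + (400/1550)×21.5 + (400/1550)×37.2 = 29.3387%
Post-stratified estimate weights by population shares:
  0.08×40.9 + 0.61×19.2 + 0.12×21.5 + 0.19×37.2 = 24.632%
Difference = 24.632 − 29.3387 = -4.7067 pp.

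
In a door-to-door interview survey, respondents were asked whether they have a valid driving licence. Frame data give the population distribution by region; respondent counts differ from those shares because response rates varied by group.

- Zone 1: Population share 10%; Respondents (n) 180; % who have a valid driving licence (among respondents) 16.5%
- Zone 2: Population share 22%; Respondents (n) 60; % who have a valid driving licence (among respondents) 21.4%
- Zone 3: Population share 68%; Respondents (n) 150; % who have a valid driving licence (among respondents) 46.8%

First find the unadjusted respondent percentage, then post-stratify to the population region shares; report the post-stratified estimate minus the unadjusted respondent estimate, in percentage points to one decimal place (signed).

+9.3 percentage points

Unadjusted (pooled respondent) estimate weights by respondent counts:
  (180/390)×16.5 + (60/390)×21.4 + (150/390)×46.8 = 28.9077%
Post-stratified estimate weights by population shares:
  0.1×16.5 + 0.22×21.4 + 0.68×46.8 = 38.182%
Difference = 38.182 − 28.9077 = 9.2743 pp.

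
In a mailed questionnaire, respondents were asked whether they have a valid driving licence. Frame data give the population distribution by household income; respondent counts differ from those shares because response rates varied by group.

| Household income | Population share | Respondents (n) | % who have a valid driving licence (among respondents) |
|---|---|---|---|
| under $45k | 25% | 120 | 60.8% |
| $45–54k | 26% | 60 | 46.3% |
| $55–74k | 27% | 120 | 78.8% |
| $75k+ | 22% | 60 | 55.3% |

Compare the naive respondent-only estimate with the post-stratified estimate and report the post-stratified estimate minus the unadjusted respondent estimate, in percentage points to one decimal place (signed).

-2.8 percentage points

Unadjusted (pooled respondent) estimate weights by respondent counts:
  (120/360)×60.8 + (60/360)×46.3 + (120/360)×78.8 + (60/360)×55.3 = 63.4667%
Post-stratifying to population shares instead:
  0.25×60.8 + 0.26×46.3 + 0.27×78.8 + 0.22×55.3 = 60.68%
Difference = 60.68 − 63.4667 = -2.7867 pp.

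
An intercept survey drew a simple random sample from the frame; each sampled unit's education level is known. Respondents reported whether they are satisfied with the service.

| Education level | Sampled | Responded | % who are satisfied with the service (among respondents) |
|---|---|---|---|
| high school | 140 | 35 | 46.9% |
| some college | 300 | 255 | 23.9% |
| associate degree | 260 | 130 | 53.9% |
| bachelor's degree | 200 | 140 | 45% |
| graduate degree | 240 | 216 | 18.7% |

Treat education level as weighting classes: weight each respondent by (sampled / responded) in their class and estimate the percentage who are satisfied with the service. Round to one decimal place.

Class response rates: high school 35/140 = 25%, some college 255/300 = 85%, associate degree 130/260 = 50%, bachelor's degree 140/200 = 70%, graduate degree 216/240 = 90%.
With weight = n_sampled/n_responded per class, the weighted class total is n_sampled:
  high school: 140 × 46.9 = 6566
  some college: 300 × 23.9 = 7170
  associate degree: 260 × 53.9 = 14,014
  bachelor's degree: 200 × 45 = 9000
  graduate degree: 240 × 18.7 = 4488
Adjusted estimate = 41,238 / 1,140 = 36.1737 → 36.2%.

36.2%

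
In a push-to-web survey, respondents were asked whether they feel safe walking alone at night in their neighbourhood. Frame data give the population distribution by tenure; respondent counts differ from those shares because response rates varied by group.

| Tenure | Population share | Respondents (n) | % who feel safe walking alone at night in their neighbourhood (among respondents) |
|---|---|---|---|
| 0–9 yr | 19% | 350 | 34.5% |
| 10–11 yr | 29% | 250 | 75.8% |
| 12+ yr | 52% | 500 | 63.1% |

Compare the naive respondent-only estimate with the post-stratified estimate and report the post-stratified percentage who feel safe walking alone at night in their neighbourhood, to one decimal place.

61.3%

Unadjusted (pooled respondent) estimate weights by respondent counts:
  (350/1100)×34.5 + (250/1100)×75.8 + (500/1100)×63.1 = 56.8864%
Post-stratified estimate weights by population shares:
  0.19×34.5 + 0.29×75.8 + 0.52×63.1 = 61.349%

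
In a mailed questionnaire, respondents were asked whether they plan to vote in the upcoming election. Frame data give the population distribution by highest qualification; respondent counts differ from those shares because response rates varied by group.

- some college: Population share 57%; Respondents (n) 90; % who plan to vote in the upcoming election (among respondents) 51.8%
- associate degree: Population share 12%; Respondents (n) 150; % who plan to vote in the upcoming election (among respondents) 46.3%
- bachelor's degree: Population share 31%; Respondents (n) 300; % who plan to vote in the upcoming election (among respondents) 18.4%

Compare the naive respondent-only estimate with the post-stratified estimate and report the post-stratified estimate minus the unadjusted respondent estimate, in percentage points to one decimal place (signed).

+9.1 percentage points

Naive respondent-only estimate (weights = respondent counts):
  (90/540)×51.8 + (150/540)×46.3 + (300/540)×18.4 = 31.7167%
Reweighting by population highest qualification shares:
  0.57×51.8 + 0.12×46.3 + 0.31×18.4 = 40.786%
Difference = 40.786 − 31.7167 = 9.0693 pp.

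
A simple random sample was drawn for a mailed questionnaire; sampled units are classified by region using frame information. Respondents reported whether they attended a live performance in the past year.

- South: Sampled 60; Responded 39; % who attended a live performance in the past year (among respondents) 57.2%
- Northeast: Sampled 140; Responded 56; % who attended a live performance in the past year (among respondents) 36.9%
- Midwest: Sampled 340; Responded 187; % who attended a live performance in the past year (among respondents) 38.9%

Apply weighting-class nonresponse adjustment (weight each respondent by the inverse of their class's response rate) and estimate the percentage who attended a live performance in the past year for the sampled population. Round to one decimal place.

Class response rates: South 39/60 = 65%, Northeast 56/140 = 40%, Midwest 187/340 = 55%.
With weight = n_sampled/n_responded per class, the weighted class total is n_sampled:
  South: 60 × 57.2 = 3432
  Northeast: 140 × 36.9 = 5166
  Midwest: 340 × 38.9 = 13,226
Adjusted estimate = 21,824 / 540 = 40.4148 → 40.4%.

40.4%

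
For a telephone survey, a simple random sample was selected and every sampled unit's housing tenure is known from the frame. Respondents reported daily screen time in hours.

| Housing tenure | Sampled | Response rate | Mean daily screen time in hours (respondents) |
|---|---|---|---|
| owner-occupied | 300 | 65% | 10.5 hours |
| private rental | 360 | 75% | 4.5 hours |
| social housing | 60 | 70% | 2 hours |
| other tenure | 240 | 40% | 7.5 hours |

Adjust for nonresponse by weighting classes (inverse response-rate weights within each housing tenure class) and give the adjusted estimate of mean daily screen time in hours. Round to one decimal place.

Each respondent's weight = sampled/responded in their class; summing within a class gives n_sampled, so:
  owner-occupied: 300 × 10.5 = 3150
  private rental: 360 × 4.5 = 1620
  social housing: 60 × 2 = 120
  other tenure: 240 × 7.5 = 1800
Adjusted estimate = 6690 / 960 = 6.96875 → 7.0.

7.0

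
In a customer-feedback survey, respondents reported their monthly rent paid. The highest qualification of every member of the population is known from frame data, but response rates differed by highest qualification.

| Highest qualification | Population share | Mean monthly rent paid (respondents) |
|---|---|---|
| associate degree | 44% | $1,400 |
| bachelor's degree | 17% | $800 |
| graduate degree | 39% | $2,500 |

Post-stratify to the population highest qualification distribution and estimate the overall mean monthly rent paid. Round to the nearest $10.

Weight each group's respondent value by its population share:
  associate degree: 0.44 × 1400 = 616
  bachelor's degree: 0.17 × 800 = 136
  graduate degree: 0.39 × 2500 = 975
Post-stratified estimate = 1727 → $1,730.

$1,730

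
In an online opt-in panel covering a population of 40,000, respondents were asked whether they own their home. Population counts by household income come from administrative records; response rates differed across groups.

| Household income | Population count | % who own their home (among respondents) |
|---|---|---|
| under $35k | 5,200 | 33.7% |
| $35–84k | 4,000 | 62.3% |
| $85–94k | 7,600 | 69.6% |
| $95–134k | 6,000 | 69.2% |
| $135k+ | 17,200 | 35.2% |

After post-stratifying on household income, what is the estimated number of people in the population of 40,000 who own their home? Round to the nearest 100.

Each cell contributes its population count × the respondent rate:
  under $35k: 5,200 × 33.7% = 1752.4
  $35–84k: 4,000 × 62.3% = 2492
  $85–94k: 7,600 × 69.6% = 5289.6
  $95–134k: 6,000 × 69.2% = 4152
  $135k+: 17,200 × 35.2% = 6054.4
Estimated total = 19740.4 → 19,700.

19,700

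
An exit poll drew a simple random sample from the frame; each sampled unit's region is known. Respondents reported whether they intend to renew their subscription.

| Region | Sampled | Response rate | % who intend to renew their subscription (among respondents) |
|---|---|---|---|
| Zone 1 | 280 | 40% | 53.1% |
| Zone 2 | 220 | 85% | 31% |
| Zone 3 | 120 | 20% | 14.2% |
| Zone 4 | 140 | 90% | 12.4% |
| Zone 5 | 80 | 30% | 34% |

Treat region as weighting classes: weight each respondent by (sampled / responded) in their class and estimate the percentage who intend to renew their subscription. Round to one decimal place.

33.2%

Weighting each respondent by the inverse class response rate inflates each class back to its sampled size, so the class weight is n_sampled:
  Zone 1: 280 × 53.1 = 14,868
  Zone 2: 220 × 31 = 6820
  Zone 3: 120 × 14.2 = 1704
  Zone 4: 140 × 12.4 = 1736
  Zone 5: 80 × 34 = 2720
Adjusted estimate = 27,848 / 840 = 33.1524 → 33.2%.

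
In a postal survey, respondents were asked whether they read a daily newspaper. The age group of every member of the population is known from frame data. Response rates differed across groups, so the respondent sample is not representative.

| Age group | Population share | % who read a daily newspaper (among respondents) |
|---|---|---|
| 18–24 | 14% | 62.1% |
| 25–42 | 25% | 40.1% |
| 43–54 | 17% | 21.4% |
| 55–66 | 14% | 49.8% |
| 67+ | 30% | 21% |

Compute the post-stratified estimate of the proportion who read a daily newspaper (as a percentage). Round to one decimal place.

35.6%

Each cell contributes population-share × respondent value:
  18–24: 0.14 × 62.1 = 8.694
  25–42: 0.25 × 40.1 = 10.025
  43–54: 0.17 × 21.4 = 3.638
  55–66: 0.14 × 49.8 = 6.972
  67+: 0.3 × 21 = 6.3
Post-stratified estimate = 35.629 → 35.6%.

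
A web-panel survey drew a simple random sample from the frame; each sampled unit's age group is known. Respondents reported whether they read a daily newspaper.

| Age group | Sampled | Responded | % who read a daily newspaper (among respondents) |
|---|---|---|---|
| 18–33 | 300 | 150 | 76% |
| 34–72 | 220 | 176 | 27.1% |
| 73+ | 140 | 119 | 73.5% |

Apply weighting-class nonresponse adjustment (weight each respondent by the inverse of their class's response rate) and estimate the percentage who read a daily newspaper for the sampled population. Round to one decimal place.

Response rates by class: 18–33 150/300 = 50%, 34–72 176/220 = 80%, 73+ 119/140 = 85%.
Weighting each respondent by the inverse class response rate inflates each class back to its sampled size, so the class weight is n_sampled:
  18–33: 300 × 76 = 22,800
  34–72: 220 × 27.1 = 5962
  73+: 140 × 73.5 = 10,290
Adjusted estimate = 39,052 / 660 = 59.1697 → 59.2%.

59.2%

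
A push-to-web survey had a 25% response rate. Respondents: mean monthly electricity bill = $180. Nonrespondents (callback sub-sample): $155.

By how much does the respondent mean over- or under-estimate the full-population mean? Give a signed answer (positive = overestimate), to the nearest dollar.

+$19

Nonresponse fraction = 1 − 0.25 = 0.75.
Bias = (nonresponse fraction) × (respondent mean − nonrespondent mean)
     = 0.75 × (180 − 155) = 0.75 × 25 = 18.75.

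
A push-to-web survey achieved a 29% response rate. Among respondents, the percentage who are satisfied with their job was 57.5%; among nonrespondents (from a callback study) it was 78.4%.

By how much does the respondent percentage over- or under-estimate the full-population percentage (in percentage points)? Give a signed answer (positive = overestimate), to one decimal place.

-14.8 percentage points

Nonresponse fraction = 1 − 0.29 = 0.71.
Bias = (nonresponse fraction) × (respondent percentage − nonrespondent percentage)
     = 0.71 × (57.5 − 78.4) = 0.71 × -20.9 = -14.839.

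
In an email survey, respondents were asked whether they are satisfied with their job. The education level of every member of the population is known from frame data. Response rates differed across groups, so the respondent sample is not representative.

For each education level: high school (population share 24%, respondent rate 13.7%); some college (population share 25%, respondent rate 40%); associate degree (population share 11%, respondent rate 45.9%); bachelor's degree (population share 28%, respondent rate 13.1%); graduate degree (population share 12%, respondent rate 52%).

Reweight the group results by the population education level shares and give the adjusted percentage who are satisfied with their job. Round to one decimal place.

28.2%

Weight each group's respondent value by its population share:
  high school: 0.24 × 13.7 = 3.288
  some college: 0.25 × 40 = 10
  associate degree: 0.11 × 45.9 = 5.049
  bachelor's degree: 0.28 × 13.1 = 3.668
  graduate degree: 0.12 × 52 = 6.24
Post-stratified estimate = 28.245 → 28.2%.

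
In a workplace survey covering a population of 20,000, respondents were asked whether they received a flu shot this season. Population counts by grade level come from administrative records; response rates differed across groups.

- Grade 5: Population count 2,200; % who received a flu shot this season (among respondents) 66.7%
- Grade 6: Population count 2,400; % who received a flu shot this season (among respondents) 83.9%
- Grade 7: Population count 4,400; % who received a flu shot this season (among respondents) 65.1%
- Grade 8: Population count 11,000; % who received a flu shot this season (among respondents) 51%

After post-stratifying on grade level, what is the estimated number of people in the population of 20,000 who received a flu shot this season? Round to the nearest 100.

12,000

Each cell contributes its population count × the respondent rate:
  Grade 5: 2,200 × 66.7% = 1467.4
  Grade 6: 2,400 × 83.9% = 2013.6
  Grade 7: 4,400 × 65.1% = 2864.4
  Grade 8: 11,000 × 51% = 5610
Estimated total = 11955.4 → 12,000.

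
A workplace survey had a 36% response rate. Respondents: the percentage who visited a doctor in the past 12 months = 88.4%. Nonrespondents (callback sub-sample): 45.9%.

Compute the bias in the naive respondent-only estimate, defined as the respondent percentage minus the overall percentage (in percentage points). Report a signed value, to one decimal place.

Nonresponse fraction = 1 − 0.36 = 0.64.
Bias = (nonresponse fraction) × (respondent percentage − nonrespondent percentage)
     = 0.64 × (88.4 − 45.9) = 0.64 × 42.5 = 27.2.

+27.2 percentage points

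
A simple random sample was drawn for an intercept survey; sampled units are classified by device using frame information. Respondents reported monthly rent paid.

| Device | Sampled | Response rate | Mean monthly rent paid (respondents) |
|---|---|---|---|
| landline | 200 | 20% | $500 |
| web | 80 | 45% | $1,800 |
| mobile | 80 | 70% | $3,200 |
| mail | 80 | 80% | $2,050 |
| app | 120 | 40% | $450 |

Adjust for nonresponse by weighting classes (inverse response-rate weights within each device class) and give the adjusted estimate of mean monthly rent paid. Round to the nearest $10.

Inverse-response-rate weighting restores each class to its sampled count, so class totals weight by n_sampled:
  landline: 200 × 500 = 100,000
  web: 80 × 1800 = 144,000
  mobile: 80 × 3200 = 256,000
  mail: 80 × 2050 = 164,000
  app: 120 × 450 = 54,000
Adjusted estimate = 718,000 / 560 = 1282.14 → $1,280.

$1,280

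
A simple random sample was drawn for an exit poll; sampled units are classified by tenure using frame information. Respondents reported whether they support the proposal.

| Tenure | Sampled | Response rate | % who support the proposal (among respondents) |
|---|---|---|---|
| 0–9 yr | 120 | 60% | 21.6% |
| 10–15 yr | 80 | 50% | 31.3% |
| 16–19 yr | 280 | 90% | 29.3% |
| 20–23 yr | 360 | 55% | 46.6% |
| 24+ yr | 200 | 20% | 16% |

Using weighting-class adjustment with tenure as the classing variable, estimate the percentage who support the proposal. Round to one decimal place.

Weighting each respondent by the inverse class response rate inflates each class back to its sampled size, so the class weight is n_sampled:
  0–9 yr: 120 × 21.6 = 2592
  10–15 yr: 80 × 31.3 = 2504
  16–19 yr: 280 × 29.3 = 8204
  20–23 yr: 360 × 46.6 = 16,776
  24+ yr: 200 × 16 = 3200
Adjusted estimate = 33,276 / 1,040 = 31.9962 → 32.0%.

32.0%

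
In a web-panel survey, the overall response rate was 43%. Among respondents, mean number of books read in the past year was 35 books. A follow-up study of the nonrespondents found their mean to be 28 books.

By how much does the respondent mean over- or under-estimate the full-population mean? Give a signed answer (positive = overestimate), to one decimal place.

+4.0

Nonresponse fraction = 1 − 0.43 = 0.57.
Bias = (nonresponse fraction) × (respondent mean − nonrespondent mean)
     = 0.57 × (35 − 28) = 0.57 × 7 = 3.99.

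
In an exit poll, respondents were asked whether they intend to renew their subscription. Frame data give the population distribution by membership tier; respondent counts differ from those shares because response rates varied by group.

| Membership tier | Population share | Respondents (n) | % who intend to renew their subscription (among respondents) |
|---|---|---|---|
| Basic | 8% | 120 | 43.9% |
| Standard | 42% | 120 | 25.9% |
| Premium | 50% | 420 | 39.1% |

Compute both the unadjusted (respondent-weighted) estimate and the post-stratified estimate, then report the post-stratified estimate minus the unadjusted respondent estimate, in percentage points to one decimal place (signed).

-3.6 percentage points

Unadjusted (pooled respondent) estimate weights by respondent counts:
  (120/660)×43.9 + (120/660)×25.9 + (420/660)×39.1 = 37.5727%
Reweighting by population membership tier shares:
  0.08×43.9 + 0.42×25.9 + 0.5×39.1 = 33.94%
Difference = 33.94 − 37.5727 = -3.6327 pp.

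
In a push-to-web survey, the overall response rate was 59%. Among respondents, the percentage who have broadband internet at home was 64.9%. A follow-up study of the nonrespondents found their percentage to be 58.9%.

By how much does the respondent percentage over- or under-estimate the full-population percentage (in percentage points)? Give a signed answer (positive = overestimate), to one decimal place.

+2.5 percentage points

Nonresponse fraction = 1 − 0.59 = 0.41.
Bias = (nonresponse fraction) × (respondent percentage − nonrespondent percentage)
     = 0.41 × (64.9 − 58.9) = 0.41 × 6 = 2.46.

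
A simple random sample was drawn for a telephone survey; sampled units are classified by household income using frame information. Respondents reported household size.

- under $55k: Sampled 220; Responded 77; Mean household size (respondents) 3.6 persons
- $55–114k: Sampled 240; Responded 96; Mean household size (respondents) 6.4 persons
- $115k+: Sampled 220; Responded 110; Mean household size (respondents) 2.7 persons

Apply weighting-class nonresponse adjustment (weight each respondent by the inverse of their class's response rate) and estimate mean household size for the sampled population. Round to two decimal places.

4.30

Response rates by class: under $55k 77/220 = 35%, $55–114k 96/240 = 40%, $115k+ 110/220 = 50%.
Weighting each respondent by the inverse class response rate inflates each class back to its sampled size, so the class weight is n_sampled:
  under $55k: 220 × 3.6 = 792
  $55–114k: 240 × 6.4 = 1536
  $115k+: 220 × 2.7 = 594
Adjusted estimate = 2922 / 680 = 4.29706 → 4.30.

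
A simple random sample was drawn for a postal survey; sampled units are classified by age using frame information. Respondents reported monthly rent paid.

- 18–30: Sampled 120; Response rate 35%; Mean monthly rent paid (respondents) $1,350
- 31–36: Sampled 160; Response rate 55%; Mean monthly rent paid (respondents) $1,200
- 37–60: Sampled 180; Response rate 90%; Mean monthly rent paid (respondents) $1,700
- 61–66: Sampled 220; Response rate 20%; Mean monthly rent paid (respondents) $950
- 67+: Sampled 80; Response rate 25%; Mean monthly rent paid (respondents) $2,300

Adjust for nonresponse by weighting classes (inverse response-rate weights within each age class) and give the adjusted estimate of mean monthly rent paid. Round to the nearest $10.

Each respondent's weight = sampled/responded in their class; summing within a class gives n_sampled, so:
  18–30: 120 × 1350 = 162,000
  31–36: 160 × 1200 = 192,000
  37–60: 180 × 1700 = 306,000
  61–66: 220 × 950 = 209,000
  67+: 80 × 2300 = 184,000
Adjusted estimate = 1,053,000 / 760 = 1385.53 → $1,390.

$1,390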